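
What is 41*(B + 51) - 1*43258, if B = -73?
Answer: -44160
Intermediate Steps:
41*(B + 51) - 1*43258 = 41*(-73 + 51) - 1*43258 = 41*(-22) - 43258 = -902 - 43258 = -44160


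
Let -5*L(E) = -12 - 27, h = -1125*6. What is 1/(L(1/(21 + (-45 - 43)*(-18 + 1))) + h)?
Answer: -5/33711 ≈ -0.00014832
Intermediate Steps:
h = -6750
L(E) = 39/5 (L(E) = -(-12 - 27)/5 = -⅕*(-39) = 39/5)
1/(L(1/(21 + (-45 - 43)*(-18 + 1))) + h) = 1/(39/5 - 6750) = 1/(-33711/5) = -5/33711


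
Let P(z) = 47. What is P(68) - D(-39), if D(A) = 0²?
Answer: 47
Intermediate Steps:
D(A) = 0
P(68) - D(-39) = 47 - 1*0 = 47 + 0 = 47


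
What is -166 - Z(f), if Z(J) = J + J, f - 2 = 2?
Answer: -174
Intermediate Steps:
f = 4 (f = 2 + 2 = 4)
Z(J) = 2*J
-166 - Z(f) = -166 - 2*4 = -166 - 1*8 = -166 - 8 = -174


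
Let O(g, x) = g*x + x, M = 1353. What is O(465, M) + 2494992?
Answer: 3125490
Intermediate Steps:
O(g, x) = x + g*x
O(465, M) + 2494992 = 1353*(1 + 465) + 2494992 = 1353*466 + 2494992 = 630498 + 2494992 = 3125490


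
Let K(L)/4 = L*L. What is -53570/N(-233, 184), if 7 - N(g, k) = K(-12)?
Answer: 53570/569 ≈ 94.148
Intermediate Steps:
K(L) = 4*L**2 (K(L) = 4*(L*L) = 4*L**2)
N(g, k) = -569 (N(g, k) = 7 - 4*(-12)**2 = 7 - 4*144 = 7 - 1*576 = 7 - 576 = -569)
-53570/N(-233, 184) = -53570/(-569) = -53570*(-1/569) = 53570/569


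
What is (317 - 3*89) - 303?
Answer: -253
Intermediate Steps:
(317 - 3*89) - 303 = (317 - 267) - 303 = 50 - 303 = -253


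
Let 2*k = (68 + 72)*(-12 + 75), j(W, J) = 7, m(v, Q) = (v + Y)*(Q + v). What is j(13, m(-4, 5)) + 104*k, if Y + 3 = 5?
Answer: 458647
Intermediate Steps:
Y = 2 (Y = -3 + 5 = 2)
m(v, Q) = (2 + v)*(Q + v) (m(v, Q) = (v + 2)*(Q + v) = (2 + v)*(Q + v))
k = 4410 (k = ((68 + 72)*(-12 + 75))/2 = (140*63)/2 = (½)*8820 = 4410)
j(13, m(-4, 5)) + 104*k = 7 + 104*4410 = 7 + 458640 = 458647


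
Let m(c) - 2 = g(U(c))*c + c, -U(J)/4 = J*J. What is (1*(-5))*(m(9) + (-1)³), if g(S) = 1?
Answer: -95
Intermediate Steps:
U(J) = -4*J² (U(J) = -4*J*J = -4*J²)
m(c) = 2 + 2*c (m(c) = 2 + (1*c + c) = 2 + (c + c) = 2 + 2*c)
(1*(-5))*(m(9) + (-1)³) = (1*(-5))*((2 + 2*9) + (-1)³) = -5*((2 + 18) - 1) = -5*(20 - 1) = -5*19 = -95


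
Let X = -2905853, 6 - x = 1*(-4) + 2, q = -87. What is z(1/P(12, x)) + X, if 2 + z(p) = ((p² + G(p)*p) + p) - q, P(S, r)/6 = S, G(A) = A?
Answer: -7531750619/2592 ≈ -2.9058e+6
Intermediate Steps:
x = 8 (x = 6 - (1*(-4) + 2) = 6 - (-4 + 2) = 6 - 1*(-2) = 6 + 2 = 8)
P(S, r) = 6*S
z(p) = 85 + p + 2*p² (z(p) = -2 + (((p² + p*p) + p) - 1*(-87)) = -2 + (((p² + p²) + p) + 87) = -2 + ((2*p² + p) + 87) = -2 + ((p + 2*p²) + 87) = -2 + (87 + p + 2*p²) = 85 + p + 2*p²)
z(1/P(12, x)) + X = (85 + 1/(6*12) + 2*(1/(6*12))²) - 2905853 = (85 + 1/72 + 2*(1/72)²) - 2905853 = (85 + 1/72 + 2*(1/5184)) - 2905853 = (85 + 1/72 + 1/2592) - 2905853 = 220357/2592 - 2905853 = -7531750619/2592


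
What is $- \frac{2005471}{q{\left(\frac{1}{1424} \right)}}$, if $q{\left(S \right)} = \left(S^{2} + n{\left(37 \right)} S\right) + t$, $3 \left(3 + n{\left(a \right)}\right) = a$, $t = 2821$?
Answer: $- \frac{12199937887488}{17161108163} \approx -710.91$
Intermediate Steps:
$n{\left(a \right)} = -3 + \frac{a}{3}$
$q{\left(S \right)} = 2821 + S^{2} + \frac{28 S}{3}$ ($q{\left(S \right)} = \left(S^{2} + \left(-3 + \frac{1}{3} \cdot 37\right) S\right) + 2821 = \left(S^{2} + \left(-3 + \frac{37}{3}\right) S\right) + 2821 = \left(S^{2} + \frac{28 S}{3}\right) + 2821 = 2821 + S^{2} + \frac{28 S}{3}$)
$- \frac{2005471}{q{\left(\frac{1}{1424} \right)}} = - \frac{2005471}{2821 + \left(\frac{1}{1424}\right)^{2} + \frac{28}{3 \cdot 1424}} = - \frac{2005471}{2821 + \left(\frac{1}{1424}\right)^{2} + \frac{28}{3} \cdot \frac{1}{1424}} = - \frac{2005471}{2821 + \frac{1}{2027776} + \frac{7}{1068}} = - \frac{2005471}{\frac{17161108163}{6083328}} = \left(-2005471\right) \frac{6083328}{17161108163} = - \frac{12199937887488}{17161108163}$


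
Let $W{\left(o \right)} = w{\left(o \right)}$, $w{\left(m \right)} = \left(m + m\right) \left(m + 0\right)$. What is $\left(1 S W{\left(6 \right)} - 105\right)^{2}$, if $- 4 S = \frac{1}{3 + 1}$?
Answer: $\frac{47961}{4} \approx 11990.0$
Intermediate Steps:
$S = - \frac{1}{16}$ ($S = - \frac{1}{4 \left(3 + 1\right)} = - \frac{1}{4 \cdot 4} = \left(- \frac{1}{4}\right) \frac{1}{4} = - \frac{1}{16} \approx -0.0625$)
$w{\left(m \right)} = 2 m^{2}$ ($w{\left(m \right)} = 2 m m = 2 m^{2}$)
$W{\left(o \right)} = 2 o^{2}$
$\left(1 S W{\left(6 \right)} - 105\right)^{2} = \left(1 \left(- \frac{1}{16}\right) 2 \cdot 6^{2} - 105\right)^{2} = \left(- \frac{2 \cdot 36}{16} - 105\right)^{2} = \left(\left(- \frac{1}{16}\right) 72 - 105\right)^{2} = \left(- \frac{9}{2} - 105\right)^{2} = \left(- \frac{219}{2}\right)^{2} = \frac{47961}{4}$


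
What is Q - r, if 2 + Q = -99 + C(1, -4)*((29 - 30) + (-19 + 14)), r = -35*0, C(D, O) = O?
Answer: -77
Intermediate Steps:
r = 0
Q = -77 (Q = -2 + (-99 - 4*((29 - 30) + (-19 + 14))) = -2 + (-99 - 4*(-1 - 5)) = -2 + (-99 - 4*(-6)) = -2 + (-99 + 24) = -2 - 75 = -77)
Q - r = -77 - 1*0 = -77 + 0 = -77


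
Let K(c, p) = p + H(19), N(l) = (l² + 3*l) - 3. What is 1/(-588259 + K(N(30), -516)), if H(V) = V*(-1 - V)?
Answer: -1/589155 ≈ -1.6973e-6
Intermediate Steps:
N(l) = -3 + l² + 3*l
K(c, p) = -380 + p (K(c, p) = p - 1*19*(1 + 19) = p - 1*19*20 = p - 380 = -380 + p)
1/(-588259 + K(N(30), -516)) = 1/(-588259 + (-380 - 516)) = 1/(-588259 - 896) = 1/(-589155) = -1/589155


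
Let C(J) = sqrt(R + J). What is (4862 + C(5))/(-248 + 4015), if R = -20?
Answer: 4862/3767 + I*sqrt(15)/3767 ≈ 1.2907 + 0.0010281*I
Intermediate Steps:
C(J) = sqrt(-20 + J)
(4862 + C(5))/(-248 + 4015) = (4862 + sqrt(-20 + 5))/(-248 + 4015) = (4862 + sqrt(-15))/3767 = (4862 + I*sqrt(15))*(1/3767) = 4862/3767 + I*sqrt(15)/3767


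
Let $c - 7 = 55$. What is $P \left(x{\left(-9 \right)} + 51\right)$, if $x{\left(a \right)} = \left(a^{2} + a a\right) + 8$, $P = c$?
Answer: $13702$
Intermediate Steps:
$c = 62$ ($c = 7 + 55 = 62$)
$P = 62$
$x{\left(a \right)} = 8 + 2 a^{2}$ ($x{\left(a \right)} = \left(a^{2} + a^{2}\right) + 8 = 2 a^{2} + 8 = 8 + 2 a^{2}$)
$P \left(x{\left(-9 \right)} + 51\right) = 62 \left(\left(8 + 2 \left(-9\right)^{2}\right) + 51\right) = 62 \left(\left(8 + 2 \cdot 81\right) + 51\right) = 62 \left(\left(8 + 162\right) + 51\right) = 62 \left(170 + 51\right) = 62 \cdot 221 = 13702$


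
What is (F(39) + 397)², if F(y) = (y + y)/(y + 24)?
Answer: 69939769/441 ≈ 1.5859e+5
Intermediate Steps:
F(y) = 2*y/(24 + y) (F(y) = (2*y)/(24 + y) = 2*y/(24 + y))
(F(39) + 397)² = (2*39/(24 + 39) + 397)² = (2*39/63 + 397)² = (2*39*(1/63) + 397)² = (26/21 + 397)² = (8363/21)² = 69939769/441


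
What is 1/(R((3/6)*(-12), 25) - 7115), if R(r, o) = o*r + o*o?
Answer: -1/6640 ≈ -0.00015060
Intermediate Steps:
R(r, o) = o**2 + o*r (R(r, o) = o*r + o**2 = o**2 + o*r)
1/(R((3/6)*(-12), 25) - 7115) = 1/(25*(25 + (3/6)*(-12)) - 7115) = 1/(25*(25 + (3*(1/6))*(-12)) - 7115) = 1/(25*(25 + (1/2)*(-12)) - 7115) = 1/(25*(25 - 6) - 7115) = 1/(25*19 - 7115) = 1/(475 - 7115) = 1/(-6640) = -1/6640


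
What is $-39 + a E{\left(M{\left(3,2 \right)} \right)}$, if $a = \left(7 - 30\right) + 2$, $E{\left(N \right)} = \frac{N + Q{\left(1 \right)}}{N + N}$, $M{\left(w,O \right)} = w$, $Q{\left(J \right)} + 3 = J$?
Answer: $- \frac{85}{2} \approx -42.5$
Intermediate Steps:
$Q{\left(J \right)} = -3 + J$
$E{\left(N \right)} = \frac{-2 + N}{2 N}$ ($E{\left(N \right)} = \frac{N + \left(-3 + 1\right)}{N + N} = \frac{N - 2}{2 N} = \left(-2 + N\right) \frac{1}{2 N} = \frac{-2 + N}{2 N}$)
$a = -21$ ($a = \left(7 - 30\right) + 2 = -23 + 2 = -21$)
$-39 + a E{\left(M{\left(3,2 \right)} \right)} = -39 - 21 \frac{-2 + 3}{2 \cdot 3} = -39 - 21 \cdot \frac{1}{2} \cdot \frac{1}{3} \cdot 1 = -39 - \frac{7}{2} = - \frac{85}{2}$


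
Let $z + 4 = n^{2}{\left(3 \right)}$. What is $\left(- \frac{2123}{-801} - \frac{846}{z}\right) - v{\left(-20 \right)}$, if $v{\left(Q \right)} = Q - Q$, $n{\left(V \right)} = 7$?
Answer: $- \frac{64679}{4005} \approx -16.15$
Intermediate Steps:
$z = 45$ ($z = -4 + 7^{2} = -4 + 49 = 45$)
$v{\left(Q \right)} = 0$
$\left(- \frac{2123}{-801} - \frac{846}{z}\right) - v{\left(-20 \right)} = \left(- \frac{2123}{-801} - \frac{846}{45}\right) - 0 = \left(\left(-2123\right) \left(- \frac{1}{801}\right) - \frac{94}{5}\right) + 0 = \left(\frac{2123}{801} - \frac{94}{5}\right) + 0 = - \frac{64679}{4005} + 0 = - \frac{64679}{4005}$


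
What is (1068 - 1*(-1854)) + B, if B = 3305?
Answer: 6227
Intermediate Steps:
(1068 - 1*(-1854)) + B = (1068 - 1*(-1854)) + 3305 = (1068 + 1854) + 3305 = 2922 + 3305 = 6227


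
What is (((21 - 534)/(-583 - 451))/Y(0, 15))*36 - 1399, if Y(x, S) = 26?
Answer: -9398062/6721 ≈ -1398.3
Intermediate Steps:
(((21 - 534)/(-583 - 451))/Y(0, 15))*36 - 1399 = (((21 - 534)/(-583 - 451))/26)*36 - 1399 = (-513/(-1034)*(1/26))*36 - 1399 = (-513*(-1/1034)*(1/26))*36 - 1399 = ((513/1034)*(1/26))*36 - 1399 = (513/26884)*36 - 1399 = 4617/6721 - 1399 = -9398062/6721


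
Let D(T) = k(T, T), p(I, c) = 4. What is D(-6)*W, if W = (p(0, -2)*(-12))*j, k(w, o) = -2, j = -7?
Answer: -672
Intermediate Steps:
W = 336 (W = (4*(-12))*(-7) = -48*(-7) = 336)
D(T) = -2
D(-6)*W = -2*336 = -672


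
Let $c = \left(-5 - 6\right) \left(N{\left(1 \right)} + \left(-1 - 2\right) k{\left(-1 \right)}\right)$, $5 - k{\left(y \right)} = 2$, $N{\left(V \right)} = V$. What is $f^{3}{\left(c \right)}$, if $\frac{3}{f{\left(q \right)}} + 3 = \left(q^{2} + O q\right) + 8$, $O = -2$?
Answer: $\frac{27}{434314041517} \approx 6.2167 \cdot 10^{-11}$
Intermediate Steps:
$k{\left(y \right)} = 3$ ($k{\left(y \right)} = 5 - 2 = 3$)
$c = 88$ ($c = \left(-5 - 6\right) \left(1 + \left(-1 - 2\right) 3\right) = - 11 \left(1 - 9\right) = \left(-11\right) \left(-8\right) = 88$)
$f{\left(q \right)} = \frac{3}{5 + q^{2} - 2 q}$ ($f{\left(q \right)} = \frac{3}{-3 + \left(\left(q^{2} - 2 q\right) + 8\right)} = \frac{3}{-3 + \left(8 + q^{2} - 2 q\right)} = \frac{3}{5 + q^{2} - 2 q}$)
$f^{3}{\left(c \right)} = \left(\frac{3}{5 + 88^{2} - 176}\right)^{3} = \left(\frac{3}{5 + 7744 - 176}\right)^{3} = \left(\frac{3}{7573}\right)^{3} = \frac{27}{434314041517}$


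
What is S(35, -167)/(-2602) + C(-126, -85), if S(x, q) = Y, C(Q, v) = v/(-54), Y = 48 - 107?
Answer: 56089/35127 ≈ 1.5967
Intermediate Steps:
Y = -59
C(Q, v) = -v/54 (C(Q, v) = v*(-1/54) = -v/54)
S(x, q) = -59
S(35, -167)/(-2602) + C(-126, -85) = -59/(-2602) - 1/54*(-85) = -59*(-1/2602) + 85/54 = 59/2602 + 85/54 = 56089/35127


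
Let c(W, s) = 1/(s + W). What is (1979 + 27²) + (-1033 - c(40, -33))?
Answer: 11724/7 ≈ 1674.9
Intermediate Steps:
c(W, s) = 1/(W + s)
(1979 + 27²) + (-1033 - c(40, -33)) = (1979 + 27²) + (-1033 - 1/(40 - 33)) = (1979 + 729) + (-1033 - 1/7) = 2708 + (-1033 - 1*⅐) = 2708 + (-1033 - ⅐) = 2708 - 7232/7 = 11724/7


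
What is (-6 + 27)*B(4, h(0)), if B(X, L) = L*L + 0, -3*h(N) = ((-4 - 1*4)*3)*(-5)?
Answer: 33600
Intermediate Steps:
h(N) = -40 (h(N) = -(-4 - 1*4)*3*(-5)/3 = -(-4 - 4)*3*(-5)/3 = -(-8*3)*(-5)/3 = -(-8)*(-5) = -1/3*120 = -40)
B(X, L) = L**2 (B(X, L) = L**2 + 0 = L**2)
(-6 + 27)*B(4, h(0)) = (-6 + 27)*(-40)**2 = 21*1600 = 33600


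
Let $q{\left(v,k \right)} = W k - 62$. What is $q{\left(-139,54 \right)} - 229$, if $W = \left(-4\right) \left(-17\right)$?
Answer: $3381$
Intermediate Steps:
$W = 68$
$q{\left(v,k \right)} = -62 + 68 k$ ($q{\left(v,k \right)} = 68 k - 62 = -62 + 68 k$)
$q{\left(-139,54 \right)} - 229 = \left(-62 + 68 \cdot 54\right) - 229 = \left(-62 + 3672\right) - 229 = 3610 - 229 = 3381$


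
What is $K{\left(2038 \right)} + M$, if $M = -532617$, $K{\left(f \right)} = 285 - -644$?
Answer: $-531688$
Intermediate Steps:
$K{\left(f \right)} = 929$ ($K{\left(f \right)} = 285 + 644 = 929$)
$K{\left(2038 \right)} + M = 929 - 532617 = -531688$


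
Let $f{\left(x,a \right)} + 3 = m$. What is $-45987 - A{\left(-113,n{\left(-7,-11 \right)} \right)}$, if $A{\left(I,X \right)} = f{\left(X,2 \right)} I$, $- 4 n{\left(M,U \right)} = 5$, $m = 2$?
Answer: $-46100$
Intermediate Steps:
$f{\left(x,a \right)} = -1$ ($f{\left(x,a \right)} = -3 + 2 = -1$)
$n{\left(M,U \right)} = - \frac{5}{4}$ ($n{\left(M,U \right)} = \left(- \frac{1}{4}\right) 5 = - \frac{5}{4}$)
$A{\left(I,X \right)} = - I$
$-45987 - A{\left(-113,n{\left(-7,-11 \right)} \right)} = -45987 - \left(-1\right) \left(-113\right) = -45987 - 113 = -46100$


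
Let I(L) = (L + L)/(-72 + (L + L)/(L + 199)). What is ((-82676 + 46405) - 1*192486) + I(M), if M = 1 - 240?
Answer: -274727597/1201 ≈ -2.2875e+5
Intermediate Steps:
M = -239
I(L) = 2*L/(-72 + 2*L/(199 + L)) (I(L) = (2*L)/(-72 + (2*L)/(199 + L)) = (2*L)/(-72 + 2*L/(199 + L)) = 2*L/(-72 + 2*L/(199 + L)))
((-82676 + 46405) - 1*192486) + I(M) = ((-82676 + 46405) - 1*192486) - 1*(-239)*(199 - 239)/(7164 + 35*(-239)) = (-36271 - 192486) - 1*(-239)*(-40)/(7164 - 8365) = -228757 - 1*(-239)*(-40)/(-1201) = -228757 - 1*(-239)*(-1/1201)*(-40) = -228757 + 9560/1201 = -274727597/1201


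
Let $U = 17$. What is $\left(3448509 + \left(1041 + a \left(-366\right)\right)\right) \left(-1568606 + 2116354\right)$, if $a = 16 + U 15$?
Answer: $1835155180272$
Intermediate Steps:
$a = 271$ ($a = 16 + 17 \cdot 15 = 16 + 255 = 271$)
$\left(3448509 + \left(1041 + a \left(-366\right)\right)\right) \left(-1568606 + 2116354\right) = \left(3448509 + \left(1041 + 271 \left(-366\right)\right)\right) \left(-1568606 + 2116354\right) = \left(3448509 + \left(1041 - 99186\right)\right) 547748 = \left(3448509 - 98145\right) 547748 = 3350364 \cdot 547748 = 1835155180272$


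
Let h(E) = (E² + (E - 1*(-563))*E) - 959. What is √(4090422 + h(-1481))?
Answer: √7642382 ≈ 2764.5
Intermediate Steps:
h(E) = -959 + E² + E*(563 + E) (h(E) = (E² + (E + 563)*E) - 959 = (E² + (563 + E)*E) - 959 = (E² + E*(563 + E)) - 959 = -959 + E² + E*(563 + E))
√(4090422 + h(-1481)) = √(4090422 + (-959 + 2*(-1481)² + 563*(-1481))) = √(4090422 + (-959 + 2*2193361 - 833803)) = √(4090422 + (-959 + 4386722 - 833803)) = √(4090422 + 3551960) = √7642382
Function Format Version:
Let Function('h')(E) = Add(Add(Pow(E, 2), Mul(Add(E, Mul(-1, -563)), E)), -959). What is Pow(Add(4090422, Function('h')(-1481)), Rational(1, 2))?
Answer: Pow(7642382, Rational(1, 2)) ≈ 2764.5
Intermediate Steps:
Function('h')(E) = Add(-959, Pow(E, 2), Mul(E, Add(563, E))) (Function('h')(E) = Add(Add(Pow(E, 2), Mul(Add(E, 563), E)), -959) = Add(Add(Pow(E, 2), Mul(Add(563, E), E)), -959) = Add(Add(Pow(E, 2), Mul(E, Add(563, E))), -959) = Add(-959, Pow(E, 2), Mul(E, Add(563, E))))
Pow(Add(4090422, Function('h')(-1481)), Rational(1, 2)) = Pow(Add(4090422, Add(-959, Mul(2, Pow(-1481, 2)), Mul(563, -1481))), Rational(1, 2)) = Pow(Add(4090422, Add(-959, Mul(2, 2193361), -833803)), Rational(1, 2)) = Pow(Add(4090422, Add(-959, 4386722, -833803)), Rational(1, 2)) = Pow(Add(4090422, 3551960), Rational(1, 2)) = Pow(7642382, Rational(1, 2))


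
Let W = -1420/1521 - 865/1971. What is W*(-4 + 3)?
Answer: 457165/333099 ≈ 1.3725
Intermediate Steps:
W = -457165/333099 (W = -1420*1/1521 - 865*1/1971 = -1420/1521 - 865/1971 = -457165/333099 ≈ -1.3725)
W*(-4 + 3) = -457165*(-4 + 3)/333099 = -457165/333099*(-1) = 457165/333099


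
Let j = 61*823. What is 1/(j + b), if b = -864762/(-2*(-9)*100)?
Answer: 300/14916773 ≈ 2.0112e-5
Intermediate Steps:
j = 50203
b = -144127/300 (b = -864762/(18*100) = -864762/1800 = -864762*1/1800 = -144127/300 ≈ -480.42)
1/(j + b) = 1/(50203 - 144127/300) = 1/(14916773/300) = 300/14916773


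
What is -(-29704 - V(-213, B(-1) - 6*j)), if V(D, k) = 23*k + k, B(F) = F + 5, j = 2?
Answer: 29512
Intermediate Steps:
B(F) = 5 + F
V(D, k) = 24*k
-(-29704 - V(-213, B(-1) - 6*j)) = -(-29704 - 24*((5 - 1) - 6*2)) = -(-29704 - 24*(4 - 12)) = -(-29704 - 24*(-8)) = -(-29704 - 1*(-192)) = -(-29704 + 192) = -1*(-29512) = 29512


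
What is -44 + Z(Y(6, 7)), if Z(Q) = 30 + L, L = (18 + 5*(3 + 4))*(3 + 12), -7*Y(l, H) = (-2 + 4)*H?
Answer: 781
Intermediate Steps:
Y(l, H) = -2*H/7 (Y(l, H) = -(-2 + 4)*H/7 = -2*H/7)
L = 795 (L = (18 + 5*7)*15 = (18 + 35)*15 = 53*15 = 795)
Z(Q) = 825 (Z(Q) = 30 + 795 = 825)
-44 + Z(Y(6, 7)) = -44 + 825 = 781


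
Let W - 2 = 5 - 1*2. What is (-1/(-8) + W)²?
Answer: 1681/64 ≈ 26.266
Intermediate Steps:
W = 5 (W = 2 + (5 - 1*2) = 2 + (5 - 2) = 2 + 3 = 5)
(-1/(-8) + W)² = (-1/(-8) + 5)² = (-1*(-⅛) + 5)² = (⅛ + 5)² = (41/8)² = 1681/64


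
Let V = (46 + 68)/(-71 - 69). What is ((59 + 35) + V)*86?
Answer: 280489/35 ≈ 8014.0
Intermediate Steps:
V = -57/70 (V = 114/(-140) = 114*(-1/140) = -57/70 ≈ -0.81429)
((59 + 35) + V)*86 = ((59 + 35) - 57/70)*86 = (94 - 57/70)*86 = (6523/70)*86 = 280489/35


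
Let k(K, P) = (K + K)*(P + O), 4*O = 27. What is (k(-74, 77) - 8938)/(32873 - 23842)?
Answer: -21333/9031 ≈ -2.3622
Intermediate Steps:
O = 27/4 (O = (¼)*27 = 27/4 ≈ 6.7500)
k(K, P) = 2*K*(27/4 + P) (k(K, P) = (K + K)*(P + 27/4) = (2*K)*(27/4 + P) = 2*K*(27/4 + P))
(k(-74, 77) - 8938)/(32873 - 23842) = ((½)*(-74)*(27 + 4*77) - 8938)/(32873 - 23842) = ((½)*(-74)*(27 + 308) - 8938)/9031 = ((½)*(-74)*335 - 8938)*(1/9031) = (-12395 - 8938)*(1/9031) = -21333*1/9031 = -21333/9031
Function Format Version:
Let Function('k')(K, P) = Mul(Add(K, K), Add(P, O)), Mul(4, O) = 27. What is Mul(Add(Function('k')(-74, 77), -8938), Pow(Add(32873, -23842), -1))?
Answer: Rational(-21333, 9031) ≈ -2.3622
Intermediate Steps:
O = Rational(27, 4) (O = Mul(Rational(1, 4), 27) = Rational(27, 4) ≈ 6.7500)
Function('k')(K, P) = Mul(2, K, Add(Rational(27, 4), P)) (Function('k')(K, P) = Mul(Add(K, K), Add(P, Rational(27, 4))) = Mul(Mul(2, K), Add(Rational(27, 4), P)) = Mul(2, K, Add(Rational(27, 4), P)))
Mul(Add(Function('k')(-74, 77), -8938), Pow(Add(32873, -23842), -1)) = Mul(Add(Mul(Rational(1, 2), -74, Add(27, Mul(4, 77))), -8938), Pow(Add(32873, -23842), -1)) = Mul(Add(Mul(Rational(1, 2), -74, Add(27, 308)), -8938), Pow(9031, -1)) = Mul(Add(Mul(Rational(1, 2), -74, 335), -8938), Rational(1, 9031)) = Mul(Add(-12395, -8938), Rational(1, 9031)) = Mul(-21333, Rational(1, 9031)) = Rational(-21333, 9031)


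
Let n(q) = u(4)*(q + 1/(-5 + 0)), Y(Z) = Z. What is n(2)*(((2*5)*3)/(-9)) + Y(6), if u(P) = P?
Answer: -18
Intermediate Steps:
n(q) = -4/5 + 4*q (n(q) = 4*(q + 1/(-5 + 0)) = 4*(q + 1/(-5)) = 4*(q - 1/5) = 4*(-1/5 + q) = -4/5 + 4*q)
n(2)*(((2*5)*3)/(-9)) + Y(6) = (-4/5 + 4*2)*(((2*5)*3)/(-9)) + 6 = (-4/5 + 8)*((10*3)*(-1/9)) + 6 = 36*(30*(-1/9))/5 + 6 = (36/5)*(-10/3) + 6 = -24 + 6 = -18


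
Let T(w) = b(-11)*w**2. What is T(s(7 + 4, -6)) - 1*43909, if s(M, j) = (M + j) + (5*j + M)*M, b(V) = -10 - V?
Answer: -2293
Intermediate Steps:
s(M, j) = M + j + M*(M + 5*j) (s(M, j) = (M + j) + (M + 5*j)*M = (M + j) + M*(M + 5*j) = M + j + M*(M + 5*j))
T(w) = w**2 (T(w) = (-10 - 1*(-11))*w**2 = (-10 + 11)*w**2 = 1*w**2 = w**2)
T(s(7 + 4, -6)) - 1*43909 = ((7 + 4) - 6 + (7 + 4)**2 + 5*(7 + 4)*(-6))**2 - 1*43909 = (11 - 6 + 11**2 + 5*11*(-6))**2 - 43909 = (11 - 6 + 121 - 330)**2 - 43909 = (-204)**2 - 43909 = 41616 - 43909 = -2293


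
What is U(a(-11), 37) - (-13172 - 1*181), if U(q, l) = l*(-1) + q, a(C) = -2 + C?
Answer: 13303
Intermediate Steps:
U(q, l) = q - l (U(q, l) = -l + q = q - l)
U(a(-11), 37) - (-13172 - 1*181) = ((-2 - 11) - 1*37) - (-13172 - 1*181) = (-13 - 37) - (-13172 - 181) = -50 - 1*(-13353) = -50 + 13353 = 13303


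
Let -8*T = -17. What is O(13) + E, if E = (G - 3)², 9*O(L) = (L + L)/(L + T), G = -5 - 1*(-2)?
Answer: 39412/1089 ≈ 36.191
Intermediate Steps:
T = 17/8 (T = -⅛*(-17) = 17/8 ≈ 2.1250)
G = -3 (G = -5 + 2 = -3)
O(L) = 2*L/(9*(17/8 + L)) (O(L) = ((L + L)/(L + 17/8))/9 = ((2*L)/(17/8 + L))/9 = (2*L/(17/8 + L))/9 = 2*L/(9*(17/8 + L)))
E = 36 (E = (-3 - 3)² = (-6)² = 36)
O(13) + E = (16/9)*13/(17 + 8*13) + 36 = (16/9)*13/(17 + 104) + 36 = (16/9)*13/121 + 36 = (16/9)*13*(1/121) + 36 = 208/1089 + 36 = 39412/1089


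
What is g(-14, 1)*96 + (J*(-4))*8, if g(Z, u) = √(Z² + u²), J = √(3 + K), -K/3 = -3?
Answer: -64*√3 + 96*√197 ≈ 1236.6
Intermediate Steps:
K = 9 (K = -3*(-3) = 9)
J = 2*√3 (J = √(3 + 9) = √12 = 2*√3 ≈ 3.4641)
g(-14, 1)*96 + (J*(-4))*8 = √((-14)² + 1²)*96 + ((2*√3)*(-4))*8 = √(196 + 1)*96 - 8*√3*8 = √197*96 - 64*√3 = 96*√197 - 64*√3 = -64*√3 + 96*√197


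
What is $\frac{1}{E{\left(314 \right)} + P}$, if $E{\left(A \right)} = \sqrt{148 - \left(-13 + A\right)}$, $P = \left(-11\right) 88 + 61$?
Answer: $- \frac{907}{822802} - \frac{3 i \sqrt{17}}{822802} \approx -0.0011023 - 1.5033 \cdot 10^{-5} i$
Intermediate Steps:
$P = -907$ ($P = -968 + 61 = -907$)
$E{\left(A \right)} = \sqrt{161 - A}$
$\frac{1}{E{\left(314 \right)} + P} = \frac{1}{\sqrt{161 - 314} - 907} = \frac{1}{\sqrt{-153} - 907} = \frac{1}{3 i \sqrt{17} - 907} = \frac{1}{-907 + 3 i \sqrt{17}}$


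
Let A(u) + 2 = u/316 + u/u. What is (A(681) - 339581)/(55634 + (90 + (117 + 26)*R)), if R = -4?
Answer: -35769077/5809344 ≈ -6.1572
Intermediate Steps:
A(u) = -1 + u/316 (A(u) = -2 + (u/316 + u/u) = -2 + (u*(1/316) + 1) = -2 + (u/316 + 1) = -2 + (1 + u/316) = -1 + u/316)
(A(681) - 339581)/(55634 + (90 + (117 + 26)*R)) = ((-1 + (1/316)*681) - 339581)/(55634 + (90 + (117 + 26)*(-4))) = ((-1 + 681/316) - 339581)/(55634 + (90 + 143*(-4))) = (365/316 - 339581)/(55634 + (90 - 572)) = -107307231/(316*(55634 - 482)) = -107307231/316/55152 = -107307231/316*1/55152 = -35769077/5809344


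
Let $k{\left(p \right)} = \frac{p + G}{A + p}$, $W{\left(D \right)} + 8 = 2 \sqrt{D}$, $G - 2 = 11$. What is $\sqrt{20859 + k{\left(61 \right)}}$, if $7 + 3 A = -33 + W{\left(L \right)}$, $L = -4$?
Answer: $\frac{\sqrt{5070158421 - 11832 i}}{493} \approx 144.43 - 0.00016853 i$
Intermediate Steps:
$G = 13$ ($G = 2 + 11 = 13$)
$W{\left(D \right)} = -8 + 2 \sqrt{D}$
$A = -16 + \frac{4 i}{3}$ ($A = - \frac{7}{3} + \frac{-33 - \left(8 - 2 \sqrt{-4}\right)}{3} = - \frac{7}{3} + \frac{-33 - \left(8 - 2 \cdot 2 i\right)}{3} = - \frac{7}{3} + \frac{-33 - \left(8 - 4 i\right)}{3} = - \frac{7}{3} + \frac{-41 + 4 i}{3} = - \frac{7}{3} - \left(\frac{41}{3} - \frac{4 i}{3}\right) = -16 + \frac{4 i}{3} \approx -16.0 + 1.3333 i$)
$k{\left(p \right)} = \frac{13 + p}{-16 + p + \frac{4 i}{3}}$ ($k{\left(p \right)} = \frac{p + 13}{\left(-16 + \frac{4 i}{3}\right) + p} = \frac{13 + p}{-16 + p + \frac{4 i}{3}}$)
$\sqrt{20859 + k{\left(61 \right)}} = \sqrt{20859 + \frac{3 \left(13 + 61\right)}{-48 + 3 \cdot 61 + 4 i}} = \sqrt{20859 + 3 \frac{1}{-48 + 183 + 4 i} 74} = \sqrt{20859 + 3 \frac{1}{135 + 4 i} 74} = \sqrt{20859 + 3 \frac{135 - 4 i}{18241} \cdot 74} = \sqrt{20859 + \left(\frac{810}{493} - \frac{24 i}{493}\right)} = \sqrt{\frac{10284297}{493} - \frac{24 i}{493}}$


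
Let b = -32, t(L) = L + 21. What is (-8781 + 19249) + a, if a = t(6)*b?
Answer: 9604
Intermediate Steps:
t(L) = 21 + L
a = -864 (a = (21 + 6)*(-32) = 27*(-32) = -864)
(-8781 + 19249) + a = (-8781 + 19249) - 864 = 10468 - 864 = 9604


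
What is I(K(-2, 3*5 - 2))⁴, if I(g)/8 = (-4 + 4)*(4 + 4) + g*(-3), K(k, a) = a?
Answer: 9475854336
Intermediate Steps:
I(g) = -24*g (I(g) = 8*((-4 + 4)*(4 + 4) + g*(-3)) = 8*(0*8 - 3*g) = 8*(0 - 3*g) = 8*(-3*g) = -24*g)
I(K(-2, 3*5 - 2))⁴ = (-24*(3*5 - 2))⁴ = (-24*(15 - 2))⁴ = (-24*13)⁴ = (-312)⁴ = 9475854336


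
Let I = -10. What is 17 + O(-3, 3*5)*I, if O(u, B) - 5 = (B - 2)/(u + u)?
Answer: -34/3 ≈ -11.333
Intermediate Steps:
O(u, B) = 5 + (-2 + B)/(2*u) (O(u, B) = 5 + (B - 2)/(u + u) = 5 + (-2 + B)/((2*u)) = 5 + (-2 + B)*(1/(2*u)) = 5 + (-2 + B)/(2*u))
17 + O(-3, 3*5)*I = 17 + ((½)*(-2 + 3*5 + 10*(-3))/(-3))*(-10) = 17 + ((½)*(-⅓)*(-2 + 15 - 30))*(-10) = 17 + ((½)*(-⅓)*(-17))*(-10) = 17 + (17/6)*(-10) = 17 - 85/3 = -34/3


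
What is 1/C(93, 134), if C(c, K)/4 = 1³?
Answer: ¼ ≈ 0.25000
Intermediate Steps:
C(c, K) = 4 (C(c, K) = 4*1³ = 4*1 = 4)
1/C(93, 134) = 1/4 = ¼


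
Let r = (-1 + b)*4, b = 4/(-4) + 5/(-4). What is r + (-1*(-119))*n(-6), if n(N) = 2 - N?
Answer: 939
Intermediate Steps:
b = -9/4 (b = 4*(-¼) + 5*(-¼) = -1 - 5/4 = -9/4 ≈ -2.2500)
r = -13 (r = (-1 - 9/4)*4 = -13/4*4 = -13)
r + (-1*(-119))*n(-6) = -13 + (-1*(-119))*(2 - 1*(-6)) = -13 + 119*(2 + 6) = -13 + 119*8 = -13 + 952 = 939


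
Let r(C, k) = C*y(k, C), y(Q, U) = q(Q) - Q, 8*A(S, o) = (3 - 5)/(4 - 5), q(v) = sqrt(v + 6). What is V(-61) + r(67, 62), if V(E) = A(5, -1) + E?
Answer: -16859/4 + 134*sqrt(17) ≈ -3662.3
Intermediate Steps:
q(v) = sqrt(6 + v)
A(S, o) = 1/4 (A(S, o) = ((3 - 5)/(4 - 5))/8 = (-2/(-1))/8 = (-2*(-1))/8 = (1/8)*2 = 1/4)
y(Q, U) = sqrt(6 + Q) - Q
V(E) = 1/4 + E
r(C, k) = C*(sqrt(6 + k) - k)
V(-61) + r(67, 62) = (1/4 - 61) + 67*(sqrt(6 + 62) - 1*62) = -243/4 + 67*(sqrt(68) - 62) = -243/4 + 67*(2*sqrt(17) - 62) = -243/4 + 67*(-62 + 2*sqrt(17)) = -243/4 + (-4154 + 134*sqrt(17)) = -16859/4 + 134*sqrt(17)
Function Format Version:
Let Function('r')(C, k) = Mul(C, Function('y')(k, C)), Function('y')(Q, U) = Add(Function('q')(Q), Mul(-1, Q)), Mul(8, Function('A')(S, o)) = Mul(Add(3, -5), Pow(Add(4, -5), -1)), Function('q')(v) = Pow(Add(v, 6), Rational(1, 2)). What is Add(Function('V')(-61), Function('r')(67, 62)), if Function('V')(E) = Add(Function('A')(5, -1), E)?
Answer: Add(Rational(-16859, 4), Mul(134, Pow(17, Rational(1, 2)))) ≈ -3662.3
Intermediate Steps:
Function('q')(v) = Pow(Add(6, v), Rational(1, 2))
Function('A')(S, o) = Rational(1, 4) (Function('A')(S, o) = Mul(Rational(1, 8), Mul(Add(3, -5), Pow(Add(4, -5), -1))) = Mul(Rational(1, 8), Mul(-2, Pow(-1, -1))) = Mul(Rational(1, 8), Mul(-2, -1)) = Mul(Rational(1, 8), 2) = Rational(1, 4))
Function('y')(Q, U) = Add(Pow(Add(6, Q), Rational(1, 2)), Mul(-1, Q))
Function('V')(E) = Add(Rational(1, 4), E)
Function('r')(C, k) = Mul(C, Add(Pow(Add(6, k), Rational(1, 2)), Mul(-1, k)))
Add(Function('V')(-61), Function('r')(67, 62)) = Add(Add(Rational(1, 4), -61), Mul(67, Add(Pow(Add(6, 62), Rational(1, 2)), Mul(-1, 62)))) = Add(Rational(-243, 4), Mul(67, Add(Pow(68, Rational(1, 2)), -62))) = Add(Rational(-243, 4), Mul(67, Add(Mul(2, Pow(17, Rational(1, 2))), -62))) = Add(Rational(-243, 4), Mul(67, Add(-62, Mul(2, Pow(17, Rational(1, 2)))))) = Add(Rational(-243, 4), Add(-4154, Mul(134, Pow(17, Rational(1, 2))))) = Add(Rational(-16859, 4), Mul(134, Pow(17, Rational(1, 2))))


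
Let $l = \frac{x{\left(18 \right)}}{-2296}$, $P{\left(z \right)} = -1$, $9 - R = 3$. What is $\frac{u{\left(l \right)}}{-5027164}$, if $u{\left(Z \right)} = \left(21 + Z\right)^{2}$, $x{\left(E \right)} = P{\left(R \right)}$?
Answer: $- \frac{2324879089}{26501278177024} \approx -8.7727 \cdot 10^{-5}$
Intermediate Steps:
$R = 6$ ($R = 9 - 3 = 6$)
$x{\left(E \right)} = -1$
$l = \frac{1}{2296}$ ($l = - \frac{1}{-2296} = \left(-1\right) \left(- \frac{1}{2296}\right) = \frac{1}{2296} \approx 0.00043554$)
$\frac{u{\left(l \right)}}{-5027164} = \frac{\left(21 + \frac{1}{2296}\right)^{2}}{-5027164} = \left(\frac{48217}{2296}\right)^{2} \left(- \frac{1}{5027164}\right) = \frac{2324879089}{5271616} \left(- \frac{1}{5027164}\right) = - \frac{2324879089}{26501278177024}$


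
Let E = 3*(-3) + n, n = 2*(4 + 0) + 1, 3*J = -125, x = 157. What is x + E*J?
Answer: 157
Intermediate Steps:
J = -125/3 (J = (⅓)*(-125) = -125/3 ≈ -41.667)
n = 9 (n = 2*4 + 1 = 8 + 1 = 9)
E = 0 (E = 3*(-3) + 9 = -9 + 9 = 0)
x + E*J = 157 + 0*(-125/3) = 157 + 0 = 157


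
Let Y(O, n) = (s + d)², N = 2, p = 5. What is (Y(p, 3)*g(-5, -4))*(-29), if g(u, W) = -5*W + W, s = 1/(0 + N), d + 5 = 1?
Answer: -5684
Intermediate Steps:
d = -4 (d = -5 + 1 = -4)
s = ½ (s = 1/(0 + 2) = 1/2 = ½ ≈ 0.50000)
g(u, W) = -4*W
Y(O, n) = 49/4 (Y(O, n) = (½ - 4)² = (-7/2)² = 49/4)
(Y(p, 3)*g(-5, -4))*(-29) = (49*(-4*(-4))/4)*(-29) = ((49/4)*16)*(-29) = 196*(-29) = -5684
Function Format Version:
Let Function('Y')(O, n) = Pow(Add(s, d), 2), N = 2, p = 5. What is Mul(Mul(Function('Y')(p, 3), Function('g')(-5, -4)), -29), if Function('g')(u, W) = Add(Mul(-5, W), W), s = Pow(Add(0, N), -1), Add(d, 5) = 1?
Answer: -5684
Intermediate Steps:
d = -4 (d = Add(-5, 1) = -4)
s = Rational(1, 2) (s = Pow(Add(0, 2), -1) = Pow(2, -1) = Rational(1, 2) ≈ 0.50000)
Function('g')(u, W) = Mul(-4, W)
Function('Y')(O, n) = Rational(49, 4) (Function('Y')(O, n) = Pow(Add(Rational(1, 2), -4), 2) = Pow(Rational(-7, 2), 2) = Rational(49, 4))
Mul(Mul(Function('Y')(p, 3), Function('g')(-5, -4)), -29) = Mul(Mul(Rational(49, 4), Mul(-4, -4)), -29) = Mul(Mul(Rational(49, 4), 16), -29) = Mul(196, -29) = -5684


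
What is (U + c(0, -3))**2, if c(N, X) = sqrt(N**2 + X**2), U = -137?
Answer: 17956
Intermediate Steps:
(U + c(0, -3))**2 = (-137 + sqrt(0**2 + (-3)**2))**2 = (-137 + sqrt(0 + 9))**2 = (-137 + sqrt(9))**2 = (-137 + 3)**2 = (-134)**2 = 17956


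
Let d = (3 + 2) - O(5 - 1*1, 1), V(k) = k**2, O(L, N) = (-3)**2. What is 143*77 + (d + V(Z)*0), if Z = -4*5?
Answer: 11007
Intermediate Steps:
O(L, N) = 9
Z = -20
d = -4 (d = (3 + 2) - 1*9 = 5 - 9 = -4)
143*77 + (d + V(Z)*0) = 143*77 + (-4 + (-20)**2*0) = 11011 + (-4 + 400*0) = 11011 + (-4 + 0) = 11011 - 4 = 11007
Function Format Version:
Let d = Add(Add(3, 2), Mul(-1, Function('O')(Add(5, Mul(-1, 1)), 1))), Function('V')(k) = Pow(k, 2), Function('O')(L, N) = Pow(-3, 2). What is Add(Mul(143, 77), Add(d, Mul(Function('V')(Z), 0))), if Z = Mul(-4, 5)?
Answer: 11007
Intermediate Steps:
Function('O')(L, N) = 9
Z = -20
d = -4 (d = Add(Add(3, 2), Mul(-1, 9)) = Add(5, -9) = -4)
Add(Mul(143, 77), Add(d, Mul(Function('V')(Z), 0))) = Add(Mul(143, 77), Add(-4, Mul(Pow(-20, 2), 0))) = Add(11011, Add(-4, Mul(400, 0))) = Add(11011, Add(-4, 0)) = Add(11011, -4) = 11007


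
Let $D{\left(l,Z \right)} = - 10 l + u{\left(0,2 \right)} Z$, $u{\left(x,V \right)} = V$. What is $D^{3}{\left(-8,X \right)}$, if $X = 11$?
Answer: $1061208$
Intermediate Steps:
$D{\left(l,Z \right)} = - 10 l + 2 Z$
$D^{3}{\left(-8,X \right)} = \left(\left(-10\right) \left(-8\right) + 2 \cdot 11\right)^{3} = \left(80 + 22\right)^{3} = 102^{3} = 1061208$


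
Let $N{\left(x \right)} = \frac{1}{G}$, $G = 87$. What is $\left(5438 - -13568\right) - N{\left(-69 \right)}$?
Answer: $\frac{1653521}{87} \approx 19006.0$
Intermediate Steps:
$N{\left(x \right)} = \frac{1}{87}$
$\left(5438 - -13568\right) - N{\left(-69 \right)} = \left(5438 - -13568\right) - \frac{1}{87} = \left(5438 + 13568\right) - \frac{1}{87} = 19006 - \frac{1}{87} = \frac{1653521}{87}$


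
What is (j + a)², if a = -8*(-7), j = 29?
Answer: 7225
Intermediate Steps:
a = 56
(j + a)² = (29 + 56)² = 85² = 7225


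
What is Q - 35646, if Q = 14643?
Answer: -21003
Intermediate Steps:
Q - 35646 = 14643 - 35646 = -21003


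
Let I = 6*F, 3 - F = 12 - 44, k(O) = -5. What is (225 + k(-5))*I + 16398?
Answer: 62598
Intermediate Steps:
F = 35 (F = 3 - (12 - 44) = 3 - 1*(-32) = 3 + 32 = 35)
I = 210 (I = 6*35 = 210)
(225 + k(-5))*I + 16398 = (225 - 5)*210 + 16398 = 220*210 + 16398 = 46200 + 16398 = 62598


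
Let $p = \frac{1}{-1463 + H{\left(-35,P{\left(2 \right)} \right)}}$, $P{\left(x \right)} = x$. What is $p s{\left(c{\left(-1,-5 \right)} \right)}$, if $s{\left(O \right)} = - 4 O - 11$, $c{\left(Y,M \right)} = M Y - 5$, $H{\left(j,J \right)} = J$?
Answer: $\frac{11}{1461} \approx 0.0075291$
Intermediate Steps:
$c{\left(Y,M \right)} = -5 + M Y$
$s{\left(O \right)} = -11 - 4 O$ ($s{\left(O \right)} = - 4 O - 11 = -11 - 4 O$)
$p = - \frac{1}{1461}$ ($p = \frac{1}{-1463 + 2} = \frac{1}{-1461} = - \frac{1}{1461} \approx -0.00068446$)
$p s{\left(c{\left(-1,-5 \right)} \right)} = - \frac{-11 - 4 \left(-5 - -5\right)}{1461} = - \frac{-11 - 4 \left(-5 + 5\right)}{1461} = - \frac{-11 - 0}{1461} = - \frac{-11 + 0}{1461} = \left(- \frac{1}{1461}\right) \left(-11\right) = \frac{11}{1461}$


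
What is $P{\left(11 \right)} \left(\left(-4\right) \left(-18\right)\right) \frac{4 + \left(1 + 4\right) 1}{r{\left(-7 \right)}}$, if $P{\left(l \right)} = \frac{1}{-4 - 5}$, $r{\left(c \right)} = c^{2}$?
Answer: $- \frac{72}{49} \approx -1.4694$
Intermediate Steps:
$P{\left(l \right)} = - \frac{1}{9}$ ($P{\left(l \right)} = \frac{1}{-9} = - \frac{1}{9}$)
$P{\left(11 \right)} \left(\left(-4\right) \left(-18\right)\right) \frac{4 + \left(1 + 4\right) 1}{r{\left(-7 \right)}} = - \frac{\left(-4\right) \left(-18\right)}{9} \frac{4 + \left(1 + 4\right) 1}{\left(-7\right)^{2}} = \left(- \frac{1}{9}\right) 72 \frac{4 + 5 \cdot 1}{49} = - 8 \left(4 + 5\right) \frac{1}{49} = - 8 \cdot 9 \cdot \frac{1}{49} = \left(-8\right) \frac{9}{49} = - \frac{72}{49}$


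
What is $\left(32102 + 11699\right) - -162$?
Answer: $43963$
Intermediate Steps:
$\left(32102 + 11699\right) - -162 = 43801 + 162 = 43963$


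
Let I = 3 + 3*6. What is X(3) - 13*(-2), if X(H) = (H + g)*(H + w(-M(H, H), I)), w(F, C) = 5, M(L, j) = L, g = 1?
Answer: 58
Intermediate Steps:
I = 21 (I = 3 + 18 = 21)
X(H) = (1 + H)*(5 + H) (X(H) = (H + 1)*(H + 5) = (1 + H)*(5 + H))
X(3) - 13*(-2) = (5 + 3² + 6*3) - 13*(-2) = (5 + 9 + 18) + 26 = 32 + 26 = 58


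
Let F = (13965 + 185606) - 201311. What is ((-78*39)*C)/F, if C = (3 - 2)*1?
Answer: 507/290 ≈ 1.7483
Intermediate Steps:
C = 1 (C = 1*1 = 1)
F = -1740 (F = 199571 - 201311 = -1740)
((-78*39)*C)/F = (-78*39*1)/(-1740) = -3042*1*(-1/1740) = -3042*(-1/1740) = 507/290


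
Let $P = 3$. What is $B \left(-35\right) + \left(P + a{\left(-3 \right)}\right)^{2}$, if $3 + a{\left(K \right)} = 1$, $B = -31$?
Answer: $1086$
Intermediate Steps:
$a{\left(K \right)} = -2$ ($a{\left(K \right)} = -3 + 1 = -2$)
$B \left(-35\right) + \left(P + a{\left(-3 \right)}\right)^{2} = \left(-31\right) \left(-35\right) + \left(3 - 2\right)^{2} = 1085 + 1^{2} = 1085 + 1 = 1086$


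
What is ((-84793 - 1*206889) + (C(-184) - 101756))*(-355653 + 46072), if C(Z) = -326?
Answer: 121901852884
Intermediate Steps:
((-84793 - 1*206889) + (C(-184) - 101756))*(-355653 + 46072) = ((-84793 - 1*206889) + (-326 - 101756))*(-355653 + 46072) = ((-84793 - 206889) - 102082)*(-309581) = (-291682 - 102082)*(-309581) = -393764*(-309581) = 121901852884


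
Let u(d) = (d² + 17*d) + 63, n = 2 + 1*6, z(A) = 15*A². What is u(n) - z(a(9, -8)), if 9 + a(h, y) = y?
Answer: -4072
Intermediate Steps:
a(h, y) = -9 + y
n = 8 (n = 2 + 6 = 8)
u(d) = 63 + d² + 17*d
u(n) - z(a(9, -8)) = (63 + 8² + 17*8) - 15*(-9 - 8)² = (63 + 64 + 136) - 15*(-17)² = 263 - 15*289 = 263 - 1*4335 = 263 - 4335 = -4072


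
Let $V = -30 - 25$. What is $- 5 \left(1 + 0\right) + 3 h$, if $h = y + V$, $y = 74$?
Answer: $52$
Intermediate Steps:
$V = -55$
$h = 19$ ($h = 74 - 55 = 19$)
$- 5 \left(1 + 0\right) + 3 h = - 5 \left(1 + 0\right) + 3 \cdot 19 = \left(-5\right) 1 + 57 = -5 + 57 = 52$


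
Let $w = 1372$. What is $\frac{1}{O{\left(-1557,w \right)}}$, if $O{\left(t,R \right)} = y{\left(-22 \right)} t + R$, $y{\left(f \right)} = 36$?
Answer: $- \frac{1}{54680} \approx -1.8288 \cdot 10^{-5}$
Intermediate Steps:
$O{\left(t,R \right)} = R + 36 t$ ($O{\left(t,R \right)} = 36 t + R = R + 36 t$)
$\frac{1}{O{\left(-1557,w \right)}} = \frac{1}{1372 + 36 \left(-1557\right)} = \frac{1}{1372 - 56052} = \frac{1}{-54680} = - \frac{1}{54680}$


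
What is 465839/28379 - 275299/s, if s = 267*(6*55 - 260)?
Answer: 893820589/530403510 ≈ 1.6852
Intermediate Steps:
s = 18690 (s = 267*(330 - 260) = 267*70 = 18690)
465839/28379 - 275299/s = 465839/28379 - 275299/18690 = 893820589/530403510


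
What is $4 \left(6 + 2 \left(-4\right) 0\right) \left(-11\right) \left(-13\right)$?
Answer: $3432$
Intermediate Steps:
$4 \left(6 + 2 \left(-4\right) 0\right) \left(-11\right) \left(-13\right) = 4 \left(6 - 0\right) \left(-11\right) \left(-13\right) = 4 \left(6 + 0\right) \left(-11\right) \left(-13\right) = 4 \cdot 6 \left(-11\right) \left(-13\right) = 24 \left(-11\right) \left(-13\right) = \left(-264\right) \left(-13\right) = 3432$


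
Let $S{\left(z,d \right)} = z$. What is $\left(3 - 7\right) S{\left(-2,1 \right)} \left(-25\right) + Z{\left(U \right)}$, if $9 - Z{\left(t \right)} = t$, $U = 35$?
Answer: $-226$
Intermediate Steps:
$Z{\left(t \right)} = 9 - t$
$\left(3 - 7\right) S{\left(-2,1 \right)} \left(-25\right) + Z{\left(U \right)} = \left(3 - 7\right) \left(-2\right) \left(-25\right) + \left(9 - 35\right) = \left(-4\right) \left(-2\right) \left(-25\right) - 26 = 8 \left(-25\right) - 26 = -200 - 26 = -226$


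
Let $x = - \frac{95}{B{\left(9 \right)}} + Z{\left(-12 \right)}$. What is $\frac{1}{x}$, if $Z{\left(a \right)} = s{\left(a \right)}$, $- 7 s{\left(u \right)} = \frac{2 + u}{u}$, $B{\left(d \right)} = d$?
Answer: $- \frac{126}{1345} \approx -0.09368$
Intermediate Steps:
$s{\left(u \right)} = - \frac{2 + u}{7 u}$ ($s{\left(u \right)} = - \frac{\left(2 + u\right) \frac{1}{u}}{7} = - \frac{\frac{1}{u} \left(2 + u\right)}{7} = - \frac{2 + u}{7 u}$)
$Z{\left(a \right)} = \frac{-2 - a}{7 a}$
$x = - \frac{1345}{126}$ ($x = - \frac{95}{9} + \frac{-2 - -12}{7 \left(-12\right)} = \left(-95\right) \frac{1}{9} + \frac{1}{7} \left(- \frac{1}{12}\right) \left(-2 + 12\right) = - \frac{95}{9} + \frac{1}{7} \left(- \frac{1}{12}\right) 10 = - \frac{95}{9} - \frac{5}{42} = - \frac{1345}{126} \approx -10.675$)
$\frac{1}{x} = \frac{1}{- \frac{1345}{126}} = - \frac{126}{1345}$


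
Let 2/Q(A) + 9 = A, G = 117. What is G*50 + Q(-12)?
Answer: 122848/21 ≈ 5849.9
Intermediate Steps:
Q(A) = 2/(-9 + A)
G*50 + Q(-12) = 117*50 + 2/(-9 - 12) = 5850 + 2/(-21) = 5850 + 2*(-1/21) = 5850 - 2/21 = 122848/21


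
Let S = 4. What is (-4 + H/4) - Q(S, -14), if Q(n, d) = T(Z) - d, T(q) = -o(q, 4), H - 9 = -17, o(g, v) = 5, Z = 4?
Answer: -15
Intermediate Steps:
H = -8 (H = 9 - 17 = -8)
T(q) = -5 (T(q) = -1*5 = -5)
Q(n, d) = -5 - d
(-4 + H/4) - Q(S, -14) = (-4 - 8/4) - (-5 - 1*(-14)) = (-4 + (¼)*(-8)) - (-5 + 14) = (-4 - 2) - 1*9 = -6 - 9 = -15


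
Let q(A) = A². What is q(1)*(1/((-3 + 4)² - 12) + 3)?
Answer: 32/11 ≈ 2.9091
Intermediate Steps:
q(1)*(1/((-3 + 4)² - 12) + 3) = 1²*(1/((-3 + 4)² - 12) + 3) = 1*(1/(1² - 12) + 3) = 1*(1/(1 - 12) + 3) = 1*(1/(-11) + 3) = 1*(-1/11 + 3) = 1*(32/11) = 32/11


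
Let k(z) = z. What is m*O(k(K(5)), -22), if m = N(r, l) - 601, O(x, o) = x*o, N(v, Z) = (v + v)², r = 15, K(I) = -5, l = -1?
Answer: 32890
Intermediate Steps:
N(v, Z) = 4*v² (N(v, Z) = (2*v)² = 4*v²)
O(x, o) = o*x
m = 299 (m = 4*15² - 601 = 4*225 - 601 = 900 - 601 = 299)
m*O(k(K(5)), -22) = 299*(-22*(-5)) = 299*110 = 32890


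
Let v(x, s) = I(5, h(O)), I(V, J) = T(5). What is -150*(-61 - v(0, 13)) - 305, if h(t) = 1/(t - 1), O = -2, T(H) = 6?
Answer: 9745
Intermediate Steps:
h(t) = 1/(-1 + t)
I(V, J) = 6
v(x, s) = 6
-150*(-61 - v(0, 13)) - 305 = -150*(-61 - 1*6) - 305 = -150*(-61 - 6) - 305 = -150*(-67) - 305 = 10050 - 305 = 9745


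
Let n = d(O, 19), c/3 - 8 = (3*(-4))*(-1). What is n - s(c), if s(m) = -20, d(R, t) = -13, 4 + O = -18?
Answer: 7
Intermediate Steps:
O = -22 (O = -4 - 18 = -22)
c = 60 (c = 24 + 3*((3*(-4))*(-1)) = 24 + 3*(-12*(-1)) = 24 + 3*12 = 24 + 36 = 60)
n = -13
n - s(c) = -13 - 1*(-20) = -13 + 20 = 7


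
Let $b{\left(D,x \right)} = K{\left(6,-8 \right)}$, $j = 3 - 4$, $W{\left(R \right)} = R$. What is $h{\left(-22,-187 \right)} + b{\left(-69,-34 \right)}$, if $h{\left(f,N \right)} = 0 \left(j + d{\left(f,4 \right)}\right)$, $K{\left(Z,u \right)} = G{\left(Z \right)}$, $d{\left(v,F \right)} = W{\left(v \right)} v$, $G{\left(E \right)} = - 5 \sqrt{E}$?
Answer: $- 5 \sqrt{6} \approx -12.247$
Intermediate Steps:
$d{\left(v,F \right)} = v^{2}$ ($d{\left(v,F \right)} = v v = v^{2}$)
$j = -1$
$K{\left(Z,u \right)} = - 5 \sqrt{Z}$
$b{\left(D,x \right)} = - 5 \sqrt{6}$
$h{\left(f,N \right)} = 0$ ($h{\left(f,N \right)} = 0 \left(-1 + f^{2}\right) = 0$)
$h{\left(-22,-187 \right)} + b{\left(-69,-34 \right)} = 0 - 5 \sqrt{6} = - 5 \sqrt{6}$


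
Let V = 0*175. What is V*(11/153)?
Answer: 0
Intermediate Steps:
V = 0
V*(11/153) = 0*(11/153) = 0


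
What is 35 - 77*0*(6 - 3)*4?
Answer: 35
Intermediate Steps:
35 - 77*0*(6 - 3)*4 = 35 - 77*0*3*4 = 35 - 0*4 = 35 - 77*0 = 35 + 0 = 35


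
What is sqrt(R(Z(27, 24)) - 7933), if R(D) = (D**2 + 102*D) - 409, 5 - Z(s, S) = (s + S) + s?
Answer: I*sqrt(10459) ≈ 102.27*I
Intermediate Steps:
Z(s, S) = 5 - S - 2*s (Z(s, S) = 5 - ((s + S) + s) = 5 - ((S + s) + s) = 5 - (S + 2*s) = 5 + (-S - 2*s) = 5 - S - 2*s)
R(D) = -409 + D**2 + 102*D
sqrt(R(Z(27, 24)) - 7933) = sqrt((-409 + (5 - 1*24 - 2*27)**2 + 102*(5 - 1*24 - 2*27)) - 7933) = sqrt((-409 + (5 - 24 - 54)**2 + 102*(5 - 24 - 54)) - 7933) = sqrt((-409 + (-73)**2 + 102*(-73)) - 7933) = sqrt((-409 + 5329 - 7446) - 7933) = sqrt(-2526 - 7933) = sqrt(-10459) = I*sqrt(10459)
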